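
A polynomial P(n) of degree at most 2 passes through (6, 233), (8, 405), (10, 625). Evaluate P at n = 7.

313

Write P(n) = an^2 + bn + c. Substituting each data point gives a linear system:
  36a + 6b + c = 233
  64a + 8b + c = 405
  100a + 10b + c = 625
Solving the system yields a = 6, b = 2, c = 5.
So P(n) = 6n^2 + 2n + 5.
Then P(7) = 313.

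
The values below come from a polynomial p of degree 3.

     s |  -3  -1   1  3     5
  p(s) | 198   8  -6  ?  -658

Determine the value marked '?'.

-132

The 4 known points determine the degree-3 polynomial uniquely.
Write p(s) = as^3 + bs^2 + cs + d. Substituting each data point gives a linear system:
  -27a + 9b - 3c + d = 198
  -a + b - c + d = 8
  a + b + c + d = -6
  125a + 25b + 5c + d = -658
Solving the system yields a = -6, b = 4, c = -1, d = -3.
So p(s) = -6s^3 + 4s^2 - s - 3.
Then p(3) = -132.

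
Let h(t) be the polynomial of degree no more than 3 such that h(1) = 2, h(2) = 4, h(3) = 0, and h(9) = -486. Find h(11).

-968

Write h(t) = at^3 + bt^2 + ct + d. Substituting each data point gives a linear system:
  a + b + c + d = 2
  8a + 4b + 2c + d = 4
  27a + 9b + 3c + d = 0
  729a + 81b + 9c + d = -486
Solving the system yields a = -1, b = 3, c = 0, d = 0.
So h(t) = -t³ + 3t².
Then h(11) = -968.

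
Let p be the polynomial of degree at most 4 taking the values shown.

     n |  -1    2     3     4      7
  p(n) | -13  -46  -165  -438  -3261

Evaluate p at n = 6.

Using the Lagrange interpolation formula with nodes -1, 2, 3, 4, 7:
  L_0(n) = (n - 2)(n - 3)(n - 4)(n - 7) / 480
  L_1(n) = (n + 1)(n - 3)(n - 4)(n - 7) / -30
  L_2(n) = (n + 1)(n - 2)(n - 4)(n - 7) / 16
  L_3(n) = (n + 1)(n - 2)(n - 3)(n - 7) / -30
  L_4(n) = (n + 1)(n - 2)(n - 3)(n - 4) / 480
Then p(n) = -13·L_0(n) - 46·L_1(n) - 165·L_2(n) - 438·L_3(n) - 3261·L_4(n).
Expanding and collecting terms gives p(n) = -n^4 - 2n^3 - 4n^2 + 4n - 6.
Evaluating at n = 6: p(6) = -1854.

-1854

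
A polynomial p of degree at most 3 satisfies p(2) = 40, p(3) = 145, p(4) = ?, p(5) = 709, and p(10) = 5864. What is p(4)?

The 4 known points determine the degree-3 polynomial uniquely.
Write p(t) = at^3 + bt^2 + ct + d. Substituting each data point gives a linear system:
  8a + 4b + 2c + d = 40
  27a + 9b + 3c + d = 145
  125a + 25b + 5c + d = 709
  1000a + 100b + 10c + d = 5864
Solving the system yields a = 6, b = -1, c = -4, d = 4.
So p(t) = 6t³ - t² - 4t + 4.
Then p(4) = 356.

356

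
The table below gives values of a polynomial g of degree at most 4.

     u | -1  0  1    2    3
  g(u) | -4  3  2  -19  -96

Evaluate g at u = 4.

-289

Forward differences of the values at u = -1, 0, 1, 2, 3:
  g  : -4  3  2  -19  -96
  Δ  : 7  -1  -21  -77
  Δ^2: -8  -20  -56
  Δ^3: -12  -36
  Δ^4: -24
The fourth differences are constant, confirming degree 4.
Interpolating (Newton forward form) and evaluating at u = 4 gives g(4) = -289.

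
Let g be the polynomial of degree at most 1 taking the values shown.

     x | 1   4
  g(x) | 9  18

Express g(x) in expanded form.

g(x) = 3x + 6

Using the Lagrange interpolation formula with nodes 1, 4:
  L_0(x) = (x - 4) / -3
  L_1(x) = (x - 1) / 3
Then g(x) = 9·L_0(x) + 18·L_1(x).
Expanding and collecting terms gives g(x) = 3x + 6.
Check: g(1) = 9. ✓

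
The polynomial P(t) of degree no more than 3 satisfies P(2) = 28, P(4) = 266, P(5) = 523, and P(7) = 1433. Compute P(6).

Write P(t) = at^3 + bt^2 + ct + d. Substituting each data point gives a linear system:
  8a + 4b + 2c + d = 28
  64a + 16b + 4c + d = 266
  125a + 25b + 5c + d = 523
  343a + 49b + 7c + d = 1433
Solving the system yields a = 4, b = 2, c = -5, d = -2.
So P(t) = 4t^3 + 2t^2 - 5t - 2.
Then P(6) = 904.

904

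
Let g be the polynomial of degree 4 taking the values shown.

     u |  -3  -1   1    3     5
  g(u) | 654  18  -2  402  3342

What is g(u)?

Write g(u) = au^4 + bu^3 + cu^2 + du + e. Substituting each data point gives a linear system:
  81a - 27b + 9c - 3d + e = 654
  a - b + c - d + e = 18
  a + b + c + d + e = -2
  81a + 27b + 9c + 3d + e = 402
  625a + 125b + 25c + 5d + e = 3342
Solving the system yields a = 6, b = -4, c = 5, d = -6, e = -3.
So g(u) = 6u⁴ - 4u³ + 5u² - 6u - 3.
Check: g(3) = 402. ✓

g(u) = 6u^4 - 4u^3 + 5u^2 - 6u - 3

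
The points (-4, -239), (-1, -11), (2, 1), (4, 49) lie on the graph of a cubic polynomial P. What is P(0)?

1

Using the Lagrange interpolation formula with nodes -4, -1, 2, 4:
  L_0(x) = (x + 1)(x - 2)(x - 4) / -144
  L_1(x) = (x + 4)(x - 2)(x - 4) / 45
  L_2(x) = (x + 4)(x + 1)(x - 4) / -36
  L_3(x) = (x + 4)(x + 1)(x - 2) / 80
Then P(x) = -239·L_0(x) - 11·L_1(x) + 1·L_2(x) + 49·L_3(x).
Expanding and collecting terms gives P(x) = 2x³ - 6x² + 4x + 1.
Evaluating at x = 0: P(0) = 1.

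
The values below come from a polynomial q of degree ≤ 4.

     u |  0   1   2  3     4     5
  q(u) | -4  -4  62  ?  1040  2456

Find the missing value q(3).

338

The 5 known points determine the degree-4 polynomial uniquely.
Write q(u) = au^4 + bu^3 + cu^2 + du + e. Substituting each data point gives a linear system:
  e = -4
  a + b + c + d + e = -4
  16a + 8b + 4c + 2d + e = 62
  256a + 64b + 16c + 4d + e = 1040
  625a + 125b + 25c + 5d + e = 2456
Solving the system yields a = 3, b = 6, c = -6, d = -3, e = -4.
So q(u) = 3u⁴ + 6u³ - 6u² - 3u - 4.
Then q(3) = 338.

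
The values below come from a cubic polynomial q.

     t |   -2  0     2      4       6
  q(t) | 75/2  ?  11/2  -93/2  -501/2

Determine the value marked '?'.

On equispaced nodes a degree-3 polynomial has vanishing fourth forward difference, so
  q(-2) - 4·q(0) + 6·q(2) - 4·q(4) + q(6) = 0.
Substituting the known values and solving for q(0):
  -4·q(0) = -6
  q(0) = 3/2.

3/2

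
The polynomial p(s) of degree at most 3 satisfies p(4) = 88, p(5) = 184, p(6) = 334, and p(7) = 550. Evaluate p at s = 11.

2314

Write p(s) = as^3 + bs^2 + cs + d. Substituting each data point gives a linear system:
  64a + 16b + 4c + d = 88
  125a + 25b + 5c + d = 184
  216a + 36b + 6c + d = 334
  343a + 49b + 7c + d = 550
Solving the system yields a = 2, b = -3, c = 1, d = 4.
So p(s) = 2s^3 - 3s^2 + s + 4.
Then p(11) = 2314.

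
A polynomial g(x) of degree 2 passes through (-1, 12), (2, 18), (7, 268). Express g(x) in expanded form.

g(x) = 6x^2 - 4x + 2

Using the Lagrange interpolation formula with nodes -1, 2, 7:
  L_0(x) = (x - 2)(x - 7) / 24
  L_1(x) = (x + 1)(x - 7) / -15
  L_2(x) = (x + 1)(x - 2) / 40
Then g(x) = 12·L_0(x) + 18·L_1(x) + 268·L_2(x).
Expanding and collecting terms gives g(x) = 6x^2 - 4x + 2.
Check: g(2) = 18. ✓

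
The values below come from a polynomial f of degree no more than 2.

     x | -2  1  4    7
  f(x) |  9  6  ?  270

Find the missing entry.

The 3 known points determine the degree-2 polynomial uniquely.
Write f(x) = ax^2 + bx + c. Substituting each data point gives a linear system:
  4a - 2b + c = 9
  a + b + c = 6
  49a + 7b + c = 270
Solving the system yields a = 5, b = 4, c = -3.
So f(x) = 5x^2 + 4x - 3.
Then f(4) = 93.

93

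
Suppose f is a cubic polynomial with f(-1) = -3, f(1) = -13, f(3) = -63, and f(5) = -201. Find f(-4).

Forward differences of the values at u = -1, 1, 3, 5:
  f  : -3  -13  -63  -201
  Δ  : -10  -50  -138
  Δ^2: -40  -88
  Δ^3: -48
The third differences are constant, confirming degree 3.
Interpolating (Newton forward form) and evaluating at u = -4 gives f(-4) = 42.

42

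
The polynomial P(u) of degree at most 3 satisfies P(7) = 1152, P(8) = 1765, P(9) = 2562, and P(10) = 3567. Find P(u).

Write P(u) = au^3 + bu^2 + cu + d. Substituting each data point gives a linear system:
  343a + 49b + 7c + d = 1152
  512a + 64b + 8c + d = 1765
  729a + 81b + 9c + d = 2562
  1000a + 100b + 10c + d = 3567
Solving the system yields a = 4, b = -4, c = -3, d = -3.
So P(u) = 4u^3 - 4u^2 - 3u - 3.
Check: P(8) = 1765. ✓

P(u) = 4u^3 - 4u^2 - 3u - 3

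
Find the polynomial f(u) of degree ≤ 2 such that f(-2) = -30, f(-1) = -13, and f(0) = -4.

Using the Lagrange interpolation formula with nodes -2, -1, 0:
  L_0(u) = (u + 1)u / 2
  L_1(u) = (u + 2)u / -1
  L_2(u) = (u + 2)(u + 1) / 2
Then f(u) = -30·L_0(u) - 13·L_1(u) - 4·L_2(u).
Expanding and collecting terms gives f(u) = -4u² + 5u - 4.
Check: f(-1) = -13. ✓

f(u) = -4u^2 + 5u - 4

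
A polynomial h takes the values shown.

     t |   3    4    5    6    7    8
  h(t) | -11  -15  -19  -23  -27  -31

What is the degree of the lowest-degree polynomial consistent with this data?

1

Forward differences of the values at t = 3, 4, 5, 6, 7, 8:
  h  : -11  -15  -19  -23  -27  -31
  Δ  : -4  -4  -4  -4  -4
  Δ^2: 0  0  0  0
  Δ^3: 0  0  0
  Δ^4: 0  0
  Δ^5: 0
The first differences are constant (-4) and nonzero, while all higher differences vanish, so the minimal degree is 1.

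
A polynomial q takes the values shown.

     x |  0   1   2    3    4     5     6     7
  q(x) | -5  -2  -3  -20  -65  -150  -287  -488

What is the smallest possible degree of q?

3

Forward differences of the values at x = 0, 1, 2, 3, 4, 5, 6, 7:
  q  : -5  -2  -3  -20  -65  -150  -287  -488
  Δ  : 3  -1  -17  -45  -85  -137  -201
  Δ^2: -4  -16  -28  -40  -52  -64
  Δ^3: -12  -12  -12  -12  -12
  Δ^4: 0  0  0  0
  Δ^5: 0  0  0
  Δ^6: 0  0
  Δ^7: 0
The third differences are constant (-12) and nonzero, while all higher differences vanish, so the minimal degree is 3.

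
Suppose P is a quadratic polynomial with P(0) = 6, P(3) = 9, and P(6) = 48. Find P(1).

Write P(x) = ax^2 + bx + c. Substituting each data point gives a linear system:
  c = 6
  9a + 3b + c = 9
  36a + 6b + c = 48
Solving the system yields a = 2, b = -5, c = 6.
So P(x) = 2x^2 - 5x + 6.
Then P(1) = 3.

3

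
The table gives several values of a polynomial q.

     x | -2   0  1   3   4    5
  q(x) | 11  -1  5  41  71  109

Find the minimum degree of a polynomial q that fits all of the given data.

Divided differences on the nodes -2, 0, 1, 3, 4, 5:
  order 0: 11  -1  5  41  71  109
  order 1: -6  6  18  30  38
  order 2: 4  4  4  4
  order 3: 0  0  0
  order 4: 0  0
  order 5: 0
The order-2 divided differences are all 4 (nonzero) and every higher order vanishes, so the data lies on a polynomial of degree exactly 2.

2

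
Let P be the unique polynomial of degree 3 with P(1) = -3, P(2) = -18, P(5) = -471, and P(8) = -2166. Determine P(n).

P(n) = -5n^3 + 6n^2 + 2n - 6

Write P(n) = an^3 + bn^2 + cn + d. Substituting each data point gives a linear system:
  a + b + c + d = -3
  8a + 4b + 2c + d = -18
  125a + 25b + 5c + d = -471
  512a + 64b + 8c + d = -2166
Solving the system yields a = -5, b = 6, c = 2, d = -6.
So P(n) = -5n³ + 6n² + 2n - 6.
Check: P(1) = -3. ✓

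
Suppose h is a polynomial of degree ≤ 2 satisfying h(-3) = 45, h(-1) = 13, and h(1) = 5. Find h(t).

h(t) = 3t^2 - 4t + 6

Using the Lagrange interpolation formula with nodes -3, -1, 1:
  L_0(t) = (t + 1)(t - 1) / 8
  L_1(t) = (t + 3)(t - 1) / -4
  L_2(t) = (t + 3)(t + 1) / 8
Then h(t) = 45·L_0(t) + 13·L_1(t) + 5·L_2(t).
Expanding and collecting terms gives h(t) = 3t^2 - 4t + 6.
Check: h(-3) = 45. ✓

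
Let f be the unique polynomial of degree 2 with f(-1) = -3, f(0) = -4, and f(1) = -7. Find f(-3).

Forward differences of the values at x = -1, 0, 1:
  f  : -3  -4  -7
  Δ  : -1  -3
  Δ^2: -2
The second differences are constant, confirming degree 2.
Interpolating (Newton forward form) and evaluating at x = -3 gives f(-3) = -7.

-7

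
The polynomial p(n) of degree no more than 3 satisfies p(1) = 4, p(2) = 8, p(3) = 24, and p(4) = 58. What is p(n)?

Using the Lagrange interpolation formula with nodes 1, 2, 3, 4:
  L_0(n) = (n - 2)(n - 3)(n - 4) / -6
  L_1(n) = (n - 1)(n - 3)(n - 4) / 2
  L_2(n) = (n - 1)(n - 2)(n - 4) / -2
  L_3(n) = (n - 1)(n - 2)(n - 3) / 6
Then p(n) = 4·L_0(n) + 8·L_1(n) + 24·L_2(n) + 58·L_3(n).
Expanding and collecting terms gives p(n) = n^3 - 3n + 6.
Check: p(3) = 24. ✓

p(n) = n^3 - 3n + 6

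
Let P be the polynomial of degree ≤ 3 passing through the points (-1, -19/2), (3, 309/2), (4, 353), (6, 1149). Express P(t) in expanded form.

Using the Lagrange interpolation formula with nodes -1, 3, 4, 6:
  L_0(t) = (t - 3)(t - 4)(t - 6) / -140
  L_1(t) = (t + 1)(t - 4)(t - 6) / 12
  L_2(t) = (t + 1)(t - 3)(t - 6) / -10
  L_3(t) = (t + 1)(t - 3)(t - 4) / 42
Then P(t) = -19/2·L_0(t) + 309/2·L_1(t) + 353·L_2(t) + 1149·L_3(t).
Expanding and collecting terms gives P(t) = 5t³ + (3/2)t² + 3t - 3.
Check: P(-1) = -19/2. ✓

P(t) = 5t^3 + (3/2)t^2 + 3t - 3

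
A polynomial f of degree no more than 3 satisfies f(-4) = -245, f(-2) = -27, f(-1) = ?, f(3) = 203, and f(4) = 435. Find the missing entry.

The 4 known points determine the degree-3 polynomial uniquely.
Write f(t) = at^3 + bt^2 + ct + d. Substituting each data point gives a linear system:
  -64a + 16b - 4c + d = -245
  -8a + 4b - 2c + d = -27
  27a + 9b + 3c + d = 203
  64a + 16b + 4c + d = 435
Solving the system yields a = 5, b = 6, c = 5, d = -1.
So f(t) = 5t³ + 6t² + 5t - 1.
Then f(-1) = -5.

-5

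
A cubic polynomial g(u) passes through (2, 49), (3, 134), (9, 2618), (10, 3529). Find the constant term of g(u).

-1

Write g(u) = au^3 + bu^2 + cu + d. Substituting each data point gives a linear system:
  8a + 4b + 2c + d = 49
  27a + 9b + 3c + d = 134
  729a + 81b + 9c + d = 2618
  1000a + 100b + 10c + d = 3529
Solving the system yields a = 3, b = 5, c = 3, d = -1.
So g(u) = 3u^3 + 5u^2 + 3u - 1.
The constant term is -1.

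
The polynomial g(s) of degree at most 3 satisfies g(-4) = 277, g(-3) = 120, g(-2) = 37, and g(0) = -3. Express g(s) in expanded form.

g(s) = -4s^3 + s^2 - 2s - 3

Write g(s) = as^3 + bs^2 + cs + d. Substituting each data point gives a linear system:
  -64a + 16b - 4c + d = 277
  -27a + 9b - 3c + d = 120
  -8a + 4b - 2c + d = 37
  d = -3
Solving the system yields a = -4, b = 1, c = -2, d = -3.
So g(s) = -4s³ + s² - 2s - 3.
Check: g(-4) = 277. ✓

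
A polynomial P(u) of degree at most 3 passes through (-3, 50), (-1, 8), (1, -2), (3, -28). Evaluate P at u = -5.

Using the Lagrange interpolation formula with nodes -3, -1, 1, 3:
  L_0(u) = (u + 1)(u - 1)(u - 3) / -48
  L_1(u) = (u + 3)(u - 1)(u - 3) / 16
  L_2(u) = (u + 3)(u + 1)(u - 3) / -16
  L_3(u) = (u + 3)(u + 1)(u - 1) / 48
Then P(u) = 50·L_0(u) + 8·L_1(u) - 2·L_2(u) - 28·L_3(u).
Expanding and collecting terms gives P(u) = -u³ + u² - 4u + 2.
Evaluating at u = -5: P(-5) = 172.

172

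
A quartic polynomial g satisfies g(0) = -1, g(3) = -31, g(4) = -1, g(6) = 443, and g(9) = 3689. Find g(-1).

Using the Lagrange interpolation formula with nodes 0, 3, 4, 6, 9:
  L_0(x) = (x - 3)(x - 4)(x - 6)(x - 9) / 648
  L_1(x) = x(x - 4)(x - 6)(x - 9) / -54
  L_2(x) = x(x - 3)(x - 6)(x - 9) / 40
  L_3(x) = x(x - 3)(x - 4)(x - 9) / -108
  L_4(x) = x(x - 3)(x - 4)(x - 6) / 810
Then g(x) = -1·L_0(x) - 31·L_1(x) - 1·L_2(x) + 443·L_3(x) + 3689·L_4(x).
Expanding and collecting terms gives g(x) = x^4 - 4x^3 + x^2 - 4x - 1.
Evaluating at x = -1: g(-1) = 9.

9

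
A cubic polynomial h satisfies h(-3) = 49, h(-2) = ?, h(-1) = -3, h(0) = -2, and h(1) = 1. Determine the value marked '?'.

The 4 known points determine the degree-3 polynomial uniquely.
Write h(t) = at^3 + bt^2 + ct + d. Substituting each data point gives a linear system:
  -27a + 9b - 3c + d = 49
  -a + b - c + d = -3
  d = -2
  a + b + c + d = 1
Solving the system yields a = -2, b = 1, c = 4, d = -2.
So h(t) = -2t^3 + t^2 + 4t - 2.
Then h(-2) = 10.

10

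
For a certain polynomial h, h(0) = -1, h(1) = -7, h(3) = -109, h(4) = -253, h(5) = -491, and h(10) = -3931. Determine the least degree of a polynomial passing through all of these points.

Divided differences on the nodes 0, 1, 3, 4, 5, 10:
  order 0: -1  -7  -109  -253  -491  -3931
  order 1: -6  -51  -144  -238  -688
  order 2: -15  -31  -47  -75
  order 3: -4  -4  -4
  order 4: 0  0
  order 5: 0
The order-3 divided differences are all -4 (nonzero) and every higher order vanishes, so the data lies on a polynomial of degree exactly 3.

3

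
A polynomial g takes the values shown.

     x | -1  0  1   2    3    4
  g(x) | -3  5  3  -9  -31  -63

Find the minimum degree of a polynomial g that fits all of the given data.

2

Forward differences of the values at x = -1, 0, 1, 2, 3, 4:
  g  : -3  5  3  -9  -31  -63
  Δ  : 8  -2  -12  -22  -32
  Δ^2: -10  -10  -10  -10
  Δ^3: 0  0  0
  Δ^4: 0  0
  Δ^5: 0
The second differences are constant (-10) and nonzero, while all higher differences vanish, so the minimal degree is 2.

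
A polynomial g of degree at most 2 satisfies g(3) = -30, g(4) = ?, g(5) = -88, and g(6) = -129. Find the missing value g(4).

On equispaced nodes a degree-2 polynomial has vanishing third forward difference, so
  - g(3) + 3·g(4) - 3·g(5) + g(6) = 0.
Substituting the known values and solving for g(4):
  3·g(4) = -165
  g(4) = -55.

-55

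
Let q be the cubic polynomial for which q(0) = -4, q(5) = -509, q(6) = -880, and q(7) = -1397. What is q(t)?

Write q(t) = at^3 + bt^2 + ct + d. Substituting each data point gives a linear system:
  d = -4
  125a + 25b + 5c + d = -509
  216a + 36b + 6c + d = -880
  343a + 49b + 7c + d = -1397
Solving the system yields a = -4, b = -1, c = 4, d = -4.
So q(t) = -4t^3 - t^2 + 4t - 4.
Check: q(6) = -880. ✓

q(t) = -4t^3 - t^2 + 4t - 4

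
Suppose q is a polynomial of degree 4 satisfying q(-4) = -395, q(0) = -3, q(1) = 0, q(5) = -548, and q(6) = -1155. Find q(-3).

-156

Write q(x) = ax^4 + bx^3 + cx^2 + dx + e. Substituting each data point gives a linear system:
  256a - 64b + 16c - 4d + e = -395
  e = -3
  a + b + c + d + e = 0
  625a + 125b + 25c + 5d + e = -548
  1296a + 216b + 36c + 6d + e = -1155
Solving the system yields a = -1, b = 1, c = -3, d = 6, e = -3.
So q(x) = -x⁴ + x³ - 3x² + 6x - 3.
Then q(-3) = -156.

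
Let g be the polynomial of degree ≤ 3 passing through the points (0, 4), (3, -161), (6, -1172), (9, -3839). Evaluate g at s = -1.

11

Write g(s) = as^3 + bs^2 + cs + d. Substituting each data point gives a linear system:
  d = 4
  27a + 9b + 3c + d = -161
  216a + 36b + 6c + d = -1172
  729a + 81b + 9c + d = -3839
Solving the system yields a = -5, b = -2, c = -4, d = 4.
So g(s) = -5s³ - 2s² - 4s + 4.
Then g(-1) = 11.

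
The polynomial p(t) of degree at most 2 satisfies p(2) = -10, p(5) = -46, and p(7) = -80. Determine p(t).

Write p(t) = at^2 + bt + c. Substituting each data point gives a linear system:
  4a + 2b + c = -10
  25a + 5b + c = -46
  49a + 7b + c = -80
Solving the system yields a = -1, b = -5, c = 4.
So p(t) = -t^2 - 5t + 4.
Check: p(7) = -80. ✓

p(t) = -t^2 - 5t + 4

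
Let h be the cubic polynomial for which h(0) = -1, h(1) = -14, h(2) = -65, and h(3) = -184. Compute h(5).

Using the Lagrange interpolation formula with nodes 0, 1, 2, 3:
  L_0(s) = (s - 1)(s - 2)(s - 3) / -6
  L_1(s) = s(s - 2)(s - 3) / 2
  L_2(s) = s(s - 1)(s - 3) / -2
  L_3(s) = s(s - 1)(s - 2) / 6
Then h(s) = -1·L_0(s) - 14·L_1(s) - 65·L_2(s) - 184·L_3(s).
Expanding and collecting terms gives h(s) = -5s^3 - 4s^2 - 4s - 1.
Evaluating at s = 5: h(5) = -746.

-746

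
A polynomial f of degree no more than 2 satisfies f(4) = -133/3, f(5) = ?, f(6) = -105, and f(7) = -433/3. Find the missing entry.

The 3 known points determine the degree-2 polynomial uniquely.
Write f(n) = an^2 + bn + c. Substituting each data point gives a linear system:
  16a + 4b + c = -133/3
  36a + 6b + c = -105
  49a + 7b + c = -433/3
Solving the system yields a = -3, b = -1/3, c = 5.
So f(n) = -3n^2 - (1/3)n + 5.
Then f(5) = -215/3.

-215/3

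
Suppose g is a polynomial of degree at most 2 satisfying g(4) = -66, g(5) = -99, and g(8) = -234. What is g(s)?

Write g(s) = as^2 + bs + c. Substituting each data point gives a linear system:
  16a + 4b + c = -66
  25a + 5b + c = -99
  64a + 8b + c = -234
Solving the system yields a = -3, b = -6, c = 6.
So g(s) = -3s^2 - 6s + 6.
Check: g(8) = -234. ✓

g(s) = -3s^2 - 6s + 6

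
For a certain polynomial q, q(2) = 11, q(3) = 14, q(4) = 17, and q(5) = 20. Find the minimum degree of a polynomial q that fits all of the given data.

1

Forward differences of the values at s = 2, 3, 4, 5:
  q  : 11  14  17  20
  Δ  : 3  3  3
  Δ^2: 0  0
  Δ^3: 0
The first differences are constant (3) and nonzero, while all higher differences vanish, so the minimal degree is 1.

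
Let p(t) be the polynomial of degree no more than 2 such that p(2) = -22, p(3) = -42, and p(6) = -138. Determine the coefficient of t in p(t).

-5

Write p(t) = at^2 + bt + c. Substituting each data point gives a linear system:
  4a + 2b + c = -22
  9a + 3b + c = -42
  36a + 6b + c = -138
Solving the system yields a = -3, b = -5, c = 0.
So p(t) = -3t² - 5t.
The coefficient of t is -5.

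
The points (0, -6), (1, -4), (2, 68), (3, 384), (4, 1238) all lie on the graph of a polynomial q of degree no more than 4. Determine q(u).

Write q(u) = au^4 + bu^3 + cu^2 + du + e. Substituting each data point gives a linear system:
  e = -6
  a + b + c + d + e = -4
  16a + 8b + 4c + 2d + e = 68
  81a + 27b + 9c + 3d + e = 384
  256a + 64b + 16c + 4d + e = 1238
Solving the system yields a = 5, b = -1, c = 3, d = -5, e = -6.
So q(u) = 5u⁴ - u³ + 3u² - 5u - 6.
Check: q(3) = 384. ✓

q(u) = 5u^4 - u^3 + 3u^2 - 5u - 6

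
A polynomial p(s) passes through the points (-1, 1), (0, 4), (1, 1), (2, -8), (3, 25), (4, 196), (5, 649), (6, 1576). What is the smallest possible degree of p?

4

Forward differences of the values at s = -1, 0, 1, 2, 3, 4, 5, 6:
  p  : 1  4  1  -8  25  196  649  1576
  Δ  : 3  -3  -9  33  171  453  927
  Δ^2: -6  -6  42  138  282  474
  Δ^3: 0  48  96  144  192
  Δ^4: 48  48  48  48
  Δ^5: 0  0  0
  Δ^6: 0  0
  Δ^7: 0
The fourth differences are constant (48) and nonzero, while all higher differences vanish, so the minimal degree is 4.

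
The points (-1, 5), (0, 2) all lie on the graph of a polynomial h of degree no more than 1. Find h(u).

h(u) = -3u + 2

Write h(u) = au + b. Substituting each data point gives a linear system:
  -a + b = 5
  b = 2
Solving the system yields a = -3, b = 2.
So h(u) = -3u + 2.
Check: h(0) = 2. ✓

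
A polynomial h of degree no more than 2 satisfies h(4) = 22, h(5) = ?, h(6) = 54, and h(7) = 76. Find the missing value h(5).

The 3 known points determine the degree-2 polynomial uniquely.
Write h(u) = au^2 + bu + c. Substituting each data point gives a linear system:
  16a + 4b + c = 22
  36a + 6b + c = 54
  49a + 7b + c = 76
Solving the system yields a = 2, b = -4, c = 6.
So h(u) = 2u^2 - 4u + 6.
Then h(5) = 36.

36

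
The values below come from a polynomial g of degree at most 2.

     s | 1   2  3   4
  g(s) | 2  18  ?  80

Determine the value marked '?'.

On equispaced nodes a degree-2 polynomial has vanishing third forward difference, so
  - g(1) + 3·g(2) - 3·g(3) + g(4) = 0.
Substituting the known values and solving for g(3):
  -3·g(3) = -132
  g(3) = 44.

44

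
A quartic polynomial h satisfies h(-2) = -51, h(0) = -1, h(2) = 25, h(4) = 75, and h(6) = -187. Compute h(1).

3

Using the Lagrange interpolation formula with nodes -2, 0, 2, 4, 6:
  L_0(x) = x(x - 2)(x - 4)(x - 6) / 384
  L_1(x) = (x + 2)(x - 2)(x - 4)(x - 6) / -96
  L_2(x) = (x + 2)x(x - 4)(x - 6) / 64
  L_3(x) = (x + 2)x(x - 2)(x - 6) / -96
  L_4(x) = (x + 2)x(x - 2)(x - 4) / 384
Then h(x) = -51·L_0(x) - 1·L_1(x) + 25·L_2(x) + 75·L_3(x) - 187·L_4(x).
Expanding and collecting terms gives h(x) = -x⁴ + 5x³ + x² - x - 1.
Evaluating at x = 1: h(1) = 3.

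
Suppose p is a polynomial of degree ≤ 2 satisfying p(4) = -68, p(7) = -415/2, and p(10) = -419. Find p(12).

Using the Lagrange interpolation formula with nodes 4, 7, 10:
  L_0(t) = (t - 7)(t - 10) / 18
  L_1(t) = (t - 4)(t - 10) / -9
  L_2(t) = (t - 4)(t - 7) / 18
Then p(t) = -68·L_0(t) - 415/2·L_1(t) - 419·L_2(t).
Expanding and collecting terms gives p(t) = -4t² - (5/2)t + 6.
Evaluating at t = 12: p(12) = -600.

-600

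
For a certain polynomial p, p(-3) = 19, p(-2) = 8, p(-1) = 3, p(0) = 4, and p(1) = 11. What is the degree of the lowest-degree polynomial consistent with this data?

Forward differences of the values at s = -3, -2, -1, 0, 1:
  p  : 19  8  3  4  11
  Δ  : -11  -5  1  7
  Δ^2: 6  6  6
  Δ^3: 0  0
  Δ^4: 0
The second differences are constant (6) and nonzero, while all higher differences vanish, so the minimal degree is 2.

2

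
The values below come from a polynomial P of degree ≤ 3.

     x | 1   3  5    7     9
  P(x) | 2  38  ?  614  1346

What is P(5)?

210

On equispaced nodes a degree-3 polynomial has vanishing fourth forward difference, so
  P(1) - 4·P(3) + 6·P(5) - 4·P(7) + P(9) = 0.
Substituting the known values and solving for P(5):
  6·P(5) = 1260
  P(5) = 210.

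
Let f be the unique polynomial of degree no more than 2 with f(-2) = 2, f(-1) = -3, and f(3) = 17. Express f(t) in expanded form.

Write f(t) = at^2 + bt + c. Substituting each data point gives a linear system:
  4a - 2b + c = 2
  a - b + c = -3
  9a + 3b + c = 17
Solving the system yields a = 2, b = 1, c = -4.
So f(t) = 2t^2 + t - 4.
Check: f(-1) = -3. ✓

f(t) = 2t^2 + t - 4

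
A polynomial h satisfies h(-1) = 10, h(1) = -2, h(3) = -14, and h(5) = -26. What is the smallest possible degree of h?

Forward differences of the values at n = -1, 1, 3, 5:
  h  : 10  -2  -14  -26
  Δ  : -12  -12  -12
  Δ^2: 0  0
  Δ^3: 0
The first differences are constant (-12) and nonzero, while all higher differences vanish, so the minimal degree is 1.

1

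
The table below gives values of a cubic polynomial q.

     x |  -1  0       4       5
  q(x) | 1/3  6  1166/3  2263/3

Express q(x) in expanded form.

q(x) = 6x^3 - (1/3)x + 6

Using the Lagrange interpolation formula with nodes -1, 0, 4, 5:
  L_0(x) = x(x - 4)(x - 5) / -30
  L_1(x) = (x + 1)(x - 4)(x - 5) / 20
  L_2(x) = (x + 1)x(x - 5) / -20
  L_3(x) = (x + 1)x(x - 4) / 30
Then q(x) = 1/3·L_0(x) + 6·L_1(x) + 1166/3·L_2(x) + 2263/3·L_3(x).
Expanding and collecting terms gives q(x) = 6x^3 - (1/3)x + 6.
Check: q(0) = 6. ✓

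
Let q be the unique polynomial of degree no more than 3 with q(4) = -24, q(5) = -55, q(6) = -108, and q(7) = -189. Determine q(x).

q(x) = -x^3 + 4x^2 - 6x

Write q(x) = ax^3 + bx^2 + cx + d. Substituting each data point gives a linear system:
  64a + 16b + 4c + d = -24
  125a + 25b + 5c + d = -55
  216a + 36b + 6c + d = -108
  343a + 49b + 7c + d = -189
Solving the system yields a = -1, b = 4, c = -6, d = 0.
So q(x) = -x³ + 4x² - 6x.
Check: q(4) = -24. ✓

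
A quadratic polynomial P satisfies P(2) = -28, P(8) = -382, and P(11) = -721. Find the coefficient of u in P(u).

1

Write P(u) = au^2 + bu + c. Substituting each data point gives a linear system:
  4a + 2b + c = -28
  64a + 8b + c = -382
  121a + 11b + c = -721
Solving the system yields a = -6, b = 1, c = -6.
So P(u) = -6u² + u - 6.
The coefficient of u is 1.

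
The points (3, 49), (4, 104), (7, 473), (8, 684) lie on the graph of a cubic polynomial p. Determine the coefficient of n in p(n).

Write p(n) = an^3 + bn^2 + cn + d. Substituting each data point gives a linear system:
  27a + 9b + 3c + d = 49
  64a + 16b + 4c + d = 104
  343a + 49b + 7c + d = 473
  512a + 64b + 8c + d = 684
Solving the system yields a = 1, b = 3, c = -3, d = 4.
So p(n) = n³ + 3n² - 3n + 4.
The coefficient of n is -3.

-3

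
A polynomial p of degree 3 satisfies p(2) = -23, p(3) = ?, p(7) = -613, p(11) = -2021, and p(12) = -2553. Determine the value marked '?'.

The 4 known points determine the degree-3 polynomial uniquely.
Write p(u) = au^3 + bu^2 + cu + d. Substituting each data point gives a linear system:
  8a + 4b + 2c + d = -23
  343a + 49b + 7c + d = -613
  1331a + 121b + 11c + d = -2021
  1728a + 144b + 12c + d = -2553
Solving the system yields a = -1, b = -6, c = 3, d = 3.
So p(u) = -u³ - 6u² + 3u + 3.
Then p(3) = -69.

-69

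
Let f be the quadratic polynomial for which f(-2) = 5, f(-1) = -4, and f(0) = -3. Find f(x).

f(x) = 5x^2 + 6x - 3

Write f(x) = ax^2 + bx + c. Substituting each data point gives a linear system:
  4a - 2b + c = 5
  a - b + c = -4
  c = -3
Solving the system yields a = 5, b = 6, c = -3.
So f(x) = 5x² + 6x - 3.
Check: f(0) = -3. ✓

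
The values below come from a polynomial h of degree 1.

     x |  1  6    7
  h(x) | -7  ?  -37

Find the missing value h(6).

The 2 known points determine the degree-1 polynomial uniquely.
Write h(x) = ax + b. Substituting each data point gives a linear system:
  a + b = -7
  7a + b = -37
Solving the system yields a = -5, b = -2.
So h(x) = -5x - 2.
Then h(6) = -32.

-32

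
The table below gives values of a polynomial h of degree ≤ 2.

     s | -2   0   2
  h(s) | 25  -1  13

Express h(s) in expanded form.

h(s) = 5s^2 - 3s - 1

Write h(s) = as^2 + bs + c. Substituting each data point gives a linear system:
  4a - 2b + c = 25
  c = -1
  4a + 2b + c = 13
Solving the system yields a = 5, b = -3, c = -1.
So h(s) = 5s² - 3s - 1.
Check: h(2) = 13. ✓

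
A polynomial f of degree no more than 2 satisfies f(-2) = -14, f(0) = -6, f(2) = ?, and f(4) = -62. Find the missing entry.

On equispaced nodes a degree-2 polynomial has vanishing third forward difference, so
  - f(-2) + 3·f(0) - 3·f(2) + f(4) = 0.
Substituting the known values and solving for f(2):
  -3·f(2) = 66
  f(2) = -22.

-22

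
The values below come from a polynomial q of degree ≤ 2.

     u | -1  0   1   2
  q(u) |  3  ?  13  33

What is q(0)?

On equispaced nodes a degree-2 polynomial has vanishing third forward difference, so
  - q(-1) + 3·q(0) - 3·q(1) + q(2) = 0.
Substituting the known values and solving for q(0):
  3·q(0) = 9
  q(0) = 3.

3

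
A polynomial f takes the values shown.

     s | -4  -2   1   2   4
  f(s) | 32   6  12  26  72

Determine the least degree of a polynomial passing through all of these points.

Divided differences on the nodes -4, -2, 1, 2, 4:
  order 0: 32  6  12  26  72
  order 1: -13  2  14  23
  order 2: 3  3  3
  order 3: 0  0
  order 4: 0
The order-2 divided differences are all 3 (nonzero) and every higher order vanishes, so the data lies on a polynomial of degree exactly 2.

2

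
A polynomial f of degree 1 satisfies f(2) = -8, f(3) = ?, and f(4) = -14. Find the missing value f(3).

The 2 known points determine the degree-1 polynomial uniquely.
Write f(s) = as + b. Substituting each data point gives a linear system:
  2a + b = -8
  4a + b = -14
Solving the system yields a = -3, b = -2.
So f(s) = -3s - 2.
Then f(3) = -11.

-11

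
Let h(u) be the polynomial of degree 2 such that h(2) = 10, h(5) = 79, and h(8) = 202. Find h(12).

450

Write h(u) = au^2 + bu + c. Substituting each data point gives a linear system:
  4a + 2b + c = 10
  25a + 5b + c = 79
  64a + 8b + c = 202
Solving the system yields a = 3, b = 2, c = -6.
So h(u) = 3u^2 + 2u - 6.
Then h(12) = 450.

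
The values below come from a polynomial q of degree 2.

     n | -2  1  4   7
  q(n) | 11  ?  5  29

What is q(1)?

-1

On equispaced nodes a degree-2 polynomial has vanishing third forward difference, so
  - q(-2) + 3·q(1) - 3·q(4) + q(7) = 0.
Substituting the known values and solving for q(1):
  3·q(1) = -3
  q(1) = -1.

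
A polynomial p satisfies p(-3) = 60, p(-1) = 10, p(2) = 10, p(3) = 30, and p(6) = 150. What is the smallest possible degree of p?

2

Divided differences on the nodes -3, -1, 2, 3, 6:
  order 0: 60  10  10  30  150
  order 1: -25  0  20  40
  order 2: 5  5  5
  order 3: 0  0
  order 4: 0
The order-2 divided differences are all 5 (nonzero) and every higher order vanishes, so the data lies on a polynomial of degree exactly 2.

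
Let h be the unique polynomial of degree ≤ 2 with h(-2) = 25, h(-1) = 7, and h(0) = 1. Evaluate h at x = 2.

25

Using the Lagrange interpolation formula with nodes -2, -1, 0:
  L_0(x) = (x + 1)x / 2
  L_1(x) = (x + 2)x / -1
  L_2(x) = (x + 2)(x + 1) / 2
Then h(x) = 25·L_0(x) + 7·L_1(x) + 1·L_2(x).
Expanding and collecting terms gives h(x) = 6x^2 + 1.
Evaluating at x = 2: h(2) = 25.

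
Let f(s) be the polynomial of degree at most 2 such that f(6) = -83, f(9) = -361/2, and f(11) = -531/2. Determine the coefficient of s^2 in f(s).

-2

Write f(s) = as^2 + bs + c. Substituting each data point gives a linear system:
  36a + 6b + c = -83
  81a + 9b + c = -361/2
  121a + 11b + c = -531/2
Solving the system yields a = -2, b = -5/2, c = 4.
So f(s) = -2s^2 - (5/2)s + 4.
The leading coefficient is -2.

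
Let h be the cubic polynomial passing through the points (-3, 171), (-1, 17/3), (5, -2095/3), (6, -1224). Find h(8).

Write h(t) = at^3 + bt^2 + ct + d. Substituting each data point gives a linear system:
  -27a + 9b - 3c + d = 171
  -a + b - c + d = 17/3
  125a + 25b + 5c + d = -2095/3
  216a + 36b + 6c + d = -1224
Solving the system yields a = -6, b = 5/3, c = 2, d = 0.
So h(t) = -6t^3 + (5/3)t^2 + 2t.
Then h(8) = -8848/3.

-8848/3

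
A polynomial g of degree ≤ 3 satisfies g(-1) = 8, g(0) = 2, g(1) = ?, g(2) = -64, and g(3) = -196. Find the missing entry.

On equispaced nodes a degree-3 polynomial has vanishing fourth forward difference, so
  g(-1) - 4·g(0) + 6·g(1) - 4·g(2) + g(3) = 0.
Substituting the known values and solving for g(1):
  6·g(1) = -60
  g(1) = -10.

-10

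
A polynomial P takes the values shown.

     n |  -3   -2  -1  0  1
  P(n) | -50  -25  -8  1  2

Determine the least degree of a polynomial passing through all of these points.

2

Forward differences of the values at n = -3, -2, -1, 0, 1:
  P  : -50  -25  -8  1  2
  Δ  : 25  17  9  1
  Δ^2: -8  -8  -8
  Δ^3: 0  0
  Δ^4: 0
The second differences are constant (-8) and nonzero, while all higher differences vanish, so the minimal degree is 2.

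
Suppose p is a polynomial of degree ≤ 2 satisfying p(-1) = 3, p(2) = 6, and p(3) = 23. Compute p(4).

Using the Lagrange interpolation formula with nodes -1, 2, 3:
  L_0(t) = (t - 2)(t - 3) / 12
  L_1(t) = (t + 1)(t - 3) / -3
  L_2(t) = (t + 1)(t - 2) / 4
Then p(t) = 3·L_0(t) + 6·L_1(t) + 23·L_2(t).
Expanding and collecting terms gives p(t) = 4t² - 3t - 4.
Evaluating at t = 4: p(4) = 48.

48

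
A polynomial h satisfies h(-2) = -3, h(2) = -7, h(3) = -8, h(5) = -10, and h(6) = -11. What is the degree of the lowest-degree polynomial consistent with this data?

1

Divided differences on the nodes -2, 2, 3, 5, 6:
  order 0: -3  -7  -8  -10  -11
  order 1: -1  -1  -1  -1
  order 2: 0  0  0
  order 3: 0  0
  order 4: 0
The order-1 divided differences are all -1 (nonzero) and every higher order vanishes, so the data lies on a polynomial of degree exactly 1.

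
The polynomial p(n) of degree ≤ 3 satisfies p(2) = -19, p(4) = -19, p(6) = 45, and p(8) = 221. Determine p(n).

p(n) = n^3 - 4n^2 - 4n - 3

Using the Lagrange interpolation formula with nodes 2, 4, 6, 8:
  L_0(n) = (n - 4)(n - 6)(n - 8) / -48
  L_1(n) = (n - 2)(n - 6)(n - 8) / 16
  L_2(n) = (n - 2)(n - 4)(n - 8) / -16
  L_3(n) = (n - 2)(n - 4)(n - 6) / 48
Then p(n) = -19·L_0(n) - 19·L_1(n) + 45·L_2(n) + 221·L_3(n).
Expanding and collecting terms gives p(n) = n^3 - 4n^2 - 4n - 3.
Check: p(4) = -19. ✓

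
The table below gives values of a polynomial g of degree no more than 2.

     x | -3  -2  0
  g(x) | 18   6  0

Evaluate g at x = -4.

36

Write g(x) = ax^2 + bx + c. Substituting each data point gives a linear system:
  9a - 3b + c = 18
  4a - 2b + c = 6
  c = 0
Solving the system yields a = 3, b = 3, c = 0.
So g(x) = 3x^2 + 3x.
Then g(-4) = 36.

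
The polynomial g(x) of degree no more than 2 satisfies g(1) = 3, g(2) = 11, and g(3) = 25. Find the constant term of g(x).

Write g(x) = ax^2 + bx + c. Substituting each data point gives a linear system:
  a + b + c = 3
  4a + 2b + c = 11
  9a + 3b + c = 25
Solving the system yields a = 3, b = -1, c = 1.
So g(x) = 3x² - x + 1.
The constant term is 1.

1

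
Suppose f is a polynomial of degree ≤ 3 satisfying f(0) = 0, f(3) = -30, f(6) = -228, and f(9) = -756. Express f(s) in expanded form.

Write f(s) = as^3 + bs^2 + cs + d. Substituting each data point gives a linear system:
  d = 0
  27a + 9b + 3c + d = -30
  216a + 36b + 6c + d = -228
  729a + 81b + 9c + d = -756
Solving the system yields a = -1, b = -1/3, c = 0, d = 0.
So f(s) = -s^3 - (1/3)s^2.
Check: f(0) = 0. ✓

f(s) = -s^3 - (1/3)s^2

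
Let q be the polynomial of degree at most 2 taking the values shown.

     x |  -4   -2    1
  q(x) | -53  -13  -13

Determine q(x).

q(x) = -4x^2 - 4x - 5

Using the Lagrange interpolation formula with nodes -4, -2, 1:
  L_0(x) = (x + 2)(x - 1) / 10
  L_1(x) = (x + 4)(x - 1) / -6
  L_2(x) = (x + 4)(x + 2) / 15
Then q(x) = -53·L_0(x) - 13·L_1(x) - 13·L_2(x).
Expanding and collecting terms gives q(x) = -4x² - 4x - 5.
Check: q(-4) = -53. ✓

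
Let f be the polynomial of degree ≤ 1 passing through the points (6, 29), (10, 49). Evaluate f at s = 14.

69

Using the Lagrange interpolation formula with nodes 6, 10:
  L_0(s) = (s - 10) / -4
  L_1(s) = (s - 6) / 4
Then f(s) = 29·L_0(s) + 49·L_1(s).
Expanding and collecting terms gives f(s) = 5s - 1.
Evaluating at s = 14: f(14) = 69.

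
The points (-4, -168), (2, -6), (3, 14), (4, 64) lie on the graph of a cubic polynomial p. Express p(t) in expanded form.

Write p(t) = at^3 + bt^2 + ct + d. Substituting each data point gives a linear system:
  -64a + 16b - 4c + d = -168
  8a + 4b + 2c + d = -6
  27a + 9b + 3c + d = 14
  64a + 16b + 4c + d = 64
Solving the system yields a = 2, b = -3, c = -3, d = -4.
So p(t) = 2t^3 - 3t^2 - 3t - 4.
Check: p(3) = 14. ✓

p(t) = 2t^3 - 3t^2 - 3t - 4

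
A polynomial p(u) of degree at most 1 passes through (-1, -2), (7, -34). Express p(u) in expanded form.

p(u) = -4u - 6

Write p(u) = au + b. Substituting each data point gives a linear system:
  -a + b = -2
  7a + b = -34
Solving the system yields a = -4, b = -6.
So p(u) = -4u - 6.
Check: p(7) = -34. ✓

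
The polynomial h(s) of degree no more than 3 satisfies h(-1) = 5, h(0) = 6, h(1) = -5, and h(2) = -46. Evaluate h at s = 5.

Using the Lagrange interpolation formula with nodes -1, 0, 1, 2:
  L_0(s) = s(s - 1)(s - 2) / -6
  L_1(s) = (s + 1)(s - 1)(s - 2) / 2
  L_2(s) = (s + 1)s(s - 2) / -2
  L_3(s) = (s + 1)s(s - 1) / 6
Then h(s) = 5·L_0(s) + 6·L_1(s) - 5·L_2(s) - 46·L_3(s).
Expanding and collecting terms gives h(s) = -3s^3 - 6s^2 - 2s + 6.
Evaluating at s = 5: h(5) = -529.

-529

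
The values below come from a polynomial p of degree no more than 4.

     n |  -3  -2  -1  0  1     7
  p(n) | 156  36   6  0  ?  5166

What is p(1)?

0

The 5 known points determine the degree-4 polynomial uniquely.
Write p(n) = an^4 + bn^3 + cn^2 + dn + e. Substituting each data point gives a linear system:
  81a - 27b + 9c - 3d + e = 156
  16a - 8b + 4c - 2d + e = 36
  a - b + c - d + e = 6
  e = 0
  2401a + 343b + 49c + 7d + e = 5166
Solving the system yields a = 2, b = 1, c = 1, d = -4, e = 0.
So p(n) = 2n^4 + n^3 + n^2 - 4n.
Then p(1) = 0.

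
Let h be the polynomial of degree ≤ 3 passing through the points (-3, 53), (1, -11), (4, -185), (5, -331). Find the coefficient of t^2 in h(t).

Write h(t) = at^3 + bt^2 + ct + d. Substituting each data point gives a linear system:
  -27a + 9b - 3c + d = 53
  a + b + c + d = -11
  64a + 16b + 4c + d = -185
  125a + 25b + 5c + d = -331
Solving the system yields a = -2, b = -2, c = -6, d = -1.
So h(t) = -2t³ - 2t² - 6t - 1.
The coefficient of t^2 is -2.

-2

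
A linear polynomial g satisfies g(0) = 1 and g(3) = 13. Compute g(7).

29

Write g(n) = an + b. Substituting each data point gives a linear system:
  b = 1
  3a + b = 13
Solving the system yields a = 4, b = 1.
So g(n) = 4n + 1.
Then g(7) = 29.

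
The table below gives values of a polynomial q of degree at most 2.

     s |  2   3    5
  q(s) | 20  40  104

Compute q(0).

4

Write q(s) = as^2 + bs + c. Substituting each data point gives a linear system:
  4a + 2b + c = 20
  9a + 3b + c = 40
  25a + 5b + c = 104
Solving the system yields a = 4, b = 0, c = 4.
So q(s) = 4s^2 + 4.
Then q(0) = 4.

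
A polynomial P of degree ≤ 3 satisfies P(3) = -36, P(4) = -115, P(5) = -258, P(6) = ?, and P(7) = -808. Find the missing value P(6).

-483

The 4 known points determine the degree-3 polynomial uniquely.
Write P(x) = ax^3 + bx^2 + cx + d. Substituting each data point gives a linear system:
  27a + 9b + 3c + d = -36
  64a + 16b + 4c + d = -115
  125a + 25b + 5c + d = -258
  343a + 49b + 7c + d = -808
Solving the system yields a = -3, b = 4, c = 4, d = -3.
So P(x) = -3x^3 + 4x^2 + 4x - 3.
Then P(6) = -483.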